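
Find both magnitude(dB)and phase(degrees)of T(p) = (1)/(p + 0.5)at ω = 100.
Substitute p = j*100: T(j100) = 4.99988e-05 - 0.00999975j.
|T| = 20*log₁₀(sqrt(Re²+Im²)) = -40.00 dB.
∠T = atan2(Im, Re) = -89.71°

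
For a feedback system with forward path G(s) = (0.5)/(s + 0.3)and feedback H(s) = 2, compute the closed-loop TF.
Closed-loop T = G/(1+GH).
Numerator: G_num * H_den = 0.5.
Denominator: G_den * H_den + G_num * H_num = (s + 0.3) + (1) = s + 1.3.
T(s) = (0.5)/(s + 1.3)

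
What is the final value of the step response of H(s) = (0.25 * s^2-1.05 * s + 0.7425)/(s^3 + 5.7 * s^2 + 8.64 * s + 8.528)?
FVT: lim_{t→∞} y(t) = lim_{s→0} s*Y(s) where Y(s) = H(s)/s.
= lim_{s→0} H(s) = H(0) = num(0)/den(0) = 0.7425/8.528 = 0.08707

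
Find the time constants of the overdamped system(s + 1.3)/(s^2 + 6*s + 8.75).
Overdamped: real poles at -3.5, -2.5. τ = -1/pole → τ₁ = 0.2857, τ₂ = 0.4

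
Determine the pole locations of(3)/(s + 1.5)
Set denominator = 0: s + 1.5 = 0 → Poles: -1.5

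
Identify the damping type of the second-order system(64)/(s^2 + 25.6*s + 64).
Standard form: ωn²/(s²+2ζωn·s+ωn²) gives ωn=8, ζ=1.6.
Overdamped (ζ = 1.6 > 1)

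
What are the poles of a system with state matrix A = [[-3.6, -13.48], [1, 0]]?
Eigenvalues solve det(λI - A) = 0.
Characteristic polynomial: λ^2 + 3.6*λ + 13.48 = 0.
Roots: -1.8 + 3.2j, -1.8 - 3.2j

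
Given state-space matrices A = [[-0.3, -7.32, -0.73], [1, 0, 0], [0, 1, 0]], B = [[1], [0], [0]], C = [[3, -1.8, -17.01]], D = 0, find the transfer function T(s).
T(s) = C(sI - A)⁻¹B + D.
Characteristic polynomial det(sI - A) = s^3 + 0.3*s^2 + 7.32*s + 0.73.
Numerator from C·adj(sI-A)·B + D·det(sI-A) = 3*s^2 - 1.8*s - 17.01.
T(s) = (3*s^2 - 1.8*s - 17.01)/(s^3 + 0.3*s^2 + 7.32*s + 0.73)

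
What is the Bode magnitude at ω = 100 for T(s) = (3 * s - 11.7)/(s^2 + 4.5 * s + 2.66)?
Substitute s = j*100: T(j100) = 0.00251593 - 0.0298947j.
|T(j100)| = sqrt(Re² + Im²) = 0.03.
20*log₁₀(0.03) = -30.46 dB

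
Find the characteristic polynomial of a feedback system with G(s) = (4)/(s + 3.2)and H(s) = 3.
Characteristic poly = G_den * H_den + G_num * H_num = (s + 3.2) + (12) = s + 15.2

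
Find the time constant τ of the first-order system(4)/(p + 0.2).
First-order system: τ = -1/pole. Pole = -0.2. τ = -1/(-0.2) = 5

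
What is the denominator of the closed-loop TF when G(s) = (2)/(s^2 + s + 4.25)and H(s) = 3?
Characteristic poly = G_den * H_den + G_num * H_num = (s^2 + s + 4.25) + (6) = s^2 + s + 10.25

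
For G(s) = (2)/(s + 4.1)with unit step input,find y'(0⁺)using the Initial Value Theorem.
IVT: y'(0⁺) = lim_{s→∞} s²·Y(s) = lim_{s→∞} s·G(s).
deg(num) = 0, deg(den) = 1, relative degree = 1, so s·G(s) → (leading num)/(leading den) = 2/1 = 2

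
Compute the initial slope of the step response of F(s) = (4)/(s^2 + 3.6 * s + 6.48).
IVT: y'(0⁺) = lim_{s→∞} s²·Y(s) = lim_{s→∞} s·F(s).
deg(num) = 0, deg(den) = 2, relative degree = 2 ≥ 2, so s·F(s) → 0. Initial slope = 0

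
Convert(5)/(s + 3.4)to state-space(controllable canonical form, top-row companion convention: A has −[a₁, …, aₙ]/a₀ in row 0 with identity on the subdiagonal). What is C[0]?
Reachable canonical form: C = numerator coefficients (right-aligned, zero-padded to length n).
num = 5, C = [[5]].
C[0] = 5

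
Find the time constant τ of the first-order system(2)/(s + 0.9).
First-order system: τ = -1/pole. Pole = -0.9. τ = -1/(-0.9) = 1.111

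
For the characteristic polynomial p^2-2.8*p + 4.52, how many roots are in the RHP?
Poles: 1.4 + 1.6j, 1.4 - 1.6j. RHP poles (Re>0): 2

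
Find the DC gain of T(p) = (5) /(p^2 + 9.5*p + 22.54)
DC gain = T(0) = num(0)/den(0) = 5/22.54 = 0.2218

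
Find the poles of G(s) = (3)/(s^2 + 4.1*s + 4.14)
Set denominator = 0: s^2 + 4.1*s + 4.14 = (s + 1.8)(s + 2.3) = 0 → Poles: -1.8, -2.3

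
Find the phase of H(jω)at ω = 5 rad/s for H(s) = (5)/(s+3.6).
Substitute s = j*5: H(j5) = 0.474183 - 0.658588j.
∠H(j5) = atan2(Im, Re) = atan2(-0.658588, 0.474183) = -54.25°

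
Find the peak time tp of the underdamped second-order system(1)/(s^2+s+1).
Standard form: ωn²/(s²+2ζωn·s+ωn²) → ωn = 1, ζ = 0.5.
ωd = ωn·√(1-ζ²) = 1·√(1-0.5²) = 0.866.
tp = π/ωd = π/0.866 = 3.628 s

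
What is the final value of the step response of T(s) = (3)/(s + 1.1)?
FVT: lim_{t→∞} y(t) = lim_{s→0} s*Y(s) where Y(s) = T(s)/s.
= lim_{s→0} T(s) = T(0) = num(0)/den(0) = 3/1.1 = 2.727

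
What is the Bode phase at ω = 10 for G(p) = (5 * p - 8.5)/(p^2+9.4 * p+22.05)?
Substitute p = j*10: G(j10) = 0.35961 - 0.207783j.
∠G(j10) = atan2(Im, Re) = atan2(-0.207783, 0.35961) = -30.02°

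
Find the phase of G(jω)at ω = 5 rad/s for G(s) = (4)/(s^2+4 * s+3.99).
Substitute s = j*5: G(j5) = -0.0998788 - 0.0950774j.
∠G(j5) = atan2(Im, Re) = atan2(-0.0950774, -0.0998788) = -136.41°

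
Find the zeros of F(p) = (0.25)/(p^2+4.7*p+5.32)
Numerator is a nonzero constant (0.25) → Zeros: none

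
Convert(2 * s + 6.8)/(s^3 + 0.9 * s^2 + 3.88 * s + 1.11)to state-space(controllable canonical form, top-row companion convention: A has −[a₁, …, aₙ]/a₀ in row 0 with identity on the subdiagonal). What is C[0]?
Reachable canonical form: C = numerator coefficients (right-aligned, zero-padded to length n).
num = 2*s + 6.8, C = [[0, 2, 6.8]].
C[0] = 0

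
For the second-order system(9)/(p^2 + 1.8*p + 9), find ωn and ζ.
Standard form: ωn²/(p²+2ζωn·p+ωn²).
const=9=ωn² → ωn=3, p coeff=1.8=2ζωn → ζ=0.3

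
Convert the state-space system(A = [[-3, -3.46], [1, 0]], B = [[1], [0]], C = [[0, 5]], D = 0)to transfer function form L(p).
L(p) = C(pI - A)⁻¹B + D.
Characteristic polynomial det(pI - A) = p^2 + 3*p + 3.46.
Numerator from C·adj(pI-A)·B + D·det(pI-A) = 5.
L(p) = (5)/(p^2 + 3*p + 3.46)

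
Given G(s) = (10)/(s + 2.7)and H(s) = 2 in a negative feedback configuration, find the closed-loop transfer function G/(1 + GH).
Closed-loop T = G/(1+GH).
Numerator: G_num * H_den = 10.
Denominator: G_den * H_den + G_num * H_num = (s + 2.7) + (20) = s + 22.7.
T(s) = (10)/(s + 22.7)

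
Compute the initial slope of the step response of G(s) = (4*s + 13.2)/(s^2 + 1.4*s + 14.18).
IVT: y'(0⁺) = lim_{s→∞} s²·Y(s) = lim_{s→∞} s·G(s).
deg(num) = 1, deg(den) = 2, relative degree = 1, so s·G(s) → (leading num)/(leading den) = 4/1 = 4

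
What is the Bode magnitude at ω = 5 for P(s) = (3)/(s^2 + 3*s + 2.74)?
Substitute s = j*5: P(j5) = -0.0926847 - 0.062456j.
|P(j5)| = sqrt(Re² + Im²) = 0.1118.
20*log₁₀(0.1118) = -19.03 dB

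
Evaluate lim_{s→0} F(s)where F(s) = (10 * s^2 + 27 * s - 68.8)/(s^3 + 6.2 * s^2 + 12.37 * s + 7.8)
DC gain = F(0) = num(0)/den(0) = -68.8/7.8 = -8.821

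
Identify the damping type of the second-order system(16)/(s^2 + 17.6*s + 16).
Standard form: ωn²/(s²+2ζωn·s+ωn²) gives ωn=4, ζ=2.2.
Overdamped (ζ = 2.2 > 1)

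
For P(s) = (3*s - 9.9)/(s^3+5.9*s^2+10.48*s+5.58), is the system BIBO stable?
Denominator: s^3 + 5.9*s^2 + 10.48*s + 5.58 = (s + 1)(s + 1.8)(s + 3.1). Poles: -1, -1.8, -3.1. All Re(p)<0: Yes (stable)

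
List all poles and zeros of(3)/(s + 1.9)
Set denominator = 0: s + 1.9 = 0 → Poles: -1.9
Numerator is a nonzero constant (3) → Zeros: none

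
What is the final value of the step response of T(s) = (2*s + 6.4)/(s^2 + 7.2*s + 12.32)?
FVT: lim_{t→∞} y(t) = lim_{s→0} s*Y(s) where Y(s) = T(s)/s.
= lim_{s→0} T(s) = T(0) = num(0)/den(0) = 6.4/12.32 = 0.5195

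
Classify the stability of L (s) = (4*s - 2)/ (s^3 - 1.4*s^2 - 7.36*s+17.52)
Denominator: s^3 - 1.4*s^2 - 7.36*s + 17.52 = (s + 3)(s^2 - 4.4*s + 5.84). Poles: -3, 2.2 + 1j, 2.2 - 1j. Unstable (2 pole(s) in RHP)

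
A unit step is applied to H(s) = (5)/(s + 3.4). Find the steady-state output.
FVT: lim_{t→∞} y(t) = lim_{s→0} s*Y(s) where Y(s) = H(s)/s.
= lim_{s→0} H(s) = H(0) = num(0)/den(0) = 5/3.4 = 1.471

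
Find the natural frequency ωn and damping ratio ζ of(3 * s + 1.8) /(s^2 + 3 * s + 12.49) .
Underdamped: complex pole -1.5 + 3.2j. ωn = |pole| = 3.534, ζ = -Re(pole)/ωn = 0.4244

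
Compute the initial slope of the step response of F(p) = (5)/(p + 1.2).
IVT: y'(0⁺) = lim_{p→∞} p²·Y(p) = lim_{p→∞} p·F(p).
deg(num) = 0, deg(den) = 1, relative degree = 1, so p·F(p) → (leading num)/(leading den) = 5/1 = 5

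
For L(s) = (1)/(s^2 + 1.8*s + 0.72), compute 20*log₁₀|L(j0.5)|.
Substitute s = j*0.5: L(j0.5) = 0.455912 - 0.873024j.
|L(j0.5)| = sqrt(Re² + Im²) = 0.9849.
20*log₁₀(0.9849) = -0.13 dB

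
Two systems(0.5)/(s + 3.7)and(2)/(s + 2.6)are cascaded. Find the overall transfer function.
Series: H = H₁ · H₂ = (n₁·n₂)/(d₁·d₂).
Num: n₁·n₂ = 1. Den: d₁·d₂ = s^2 + 6.3*s + 9.62.
H(s) = (1)/(s^2 + 6.3*s + 9.62)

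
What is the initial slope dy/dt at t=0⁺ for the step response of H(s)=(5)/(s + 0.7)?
IVT: y'(0⁺) = lim_{s→∞} s²·Y(s) = lim_{s→∞} s·H(s).
deg(num) = 0, deg(den) = 1, relative degree = 1, so s·H(s) → (leading num)/(leading den) = 5/1 = 5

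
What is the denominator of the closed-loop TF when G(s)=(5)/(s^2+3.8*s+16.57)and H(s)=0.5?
Characteristic poly = G_den * H_den + G_num * H_num = (s^2 + 3.8*s + 16.57) + (2.5) = s^2 + 3.8*s + 19.07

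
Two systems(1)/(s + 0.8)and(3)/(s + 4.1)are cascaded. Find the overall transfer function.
Series: H = H₁ · H₂ = (n₁·n₂)/(d₁·d₂).
Num: n₁·n₂ = 3. Den: d₁·d₂ = s^2 + 4.9*s + 3.28.
H(s) = (3)/(s^2 + 4.9*s + 3.28)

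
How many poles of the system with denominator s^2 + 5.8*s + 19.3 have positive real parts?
Poles: -2.9 + 3.3j, -2.9 - 3.3j. RHP poles (Re>0): 0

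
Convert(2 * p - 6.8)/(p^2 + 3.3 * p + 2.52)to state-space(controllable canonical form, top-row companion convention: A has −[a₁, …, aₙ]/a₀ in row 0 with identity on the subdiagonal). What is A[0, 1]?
Reachable canonical form for den = p^2 + 3.3*p + 2.52: top row of A = -[a₁,a₂,...,aₙ]/a₀, ones on the subdiagonal, zeros elsewhere.
A = [[-3.3, -2.52], [1, 0]].
A[0,1] = -2.52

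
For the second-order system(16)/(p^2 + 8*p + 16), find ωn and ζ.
Standard form: ωn²/(p²+2ζωn·p+ωn²).
const=16=ωn² → ωn=4, p coeff=8=2ζωn → ζ=1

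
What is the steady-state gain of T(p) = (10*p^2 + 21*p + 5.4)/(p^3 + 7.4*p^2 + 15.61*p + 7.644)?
DC gain = T(0) = num(0)/den(0) = 5.4/7.644 = 0.7064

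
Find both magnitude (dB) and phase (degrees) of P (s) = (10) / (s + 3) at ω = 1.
Substitute s = j*1: P(j1) = 3 - 1j.
|P| = 20*log₁₀(sqrt(Re²+Im²)) = 10.00 dB.
∠P = atan2(Im, Re) = -18.43°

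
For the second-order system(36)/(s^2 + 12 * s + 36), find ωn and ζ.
Standard form: ωn²/(s²+2ζωn·s+ωn²).
const=36=ωn² → ωn=6, s coeff=12=2ζωn → ζ=1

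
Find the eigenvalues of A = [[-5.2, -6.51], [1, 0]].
Eigenvalues solve det(λI - A) = 0.
Characteristic polynomial: λ^2 + 5.2*λ + 6.51 = 0.
Factor: (λ + 2.1)(λ + 3.1) = 0.
Roots: -2.1, -3.1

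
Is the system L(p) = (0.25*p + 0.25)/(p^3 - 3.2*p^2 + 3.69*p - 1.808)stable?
Denominator: p^3 - 3.2*p^2 + 3.69*p - 1.808 = (p - 1.6)(p^2 - 1.6*p + 1.13). Poles: 0.8 + 0.7j, 0.8 - 0.7j, 1.6. All Re(p)<0: No (unstable)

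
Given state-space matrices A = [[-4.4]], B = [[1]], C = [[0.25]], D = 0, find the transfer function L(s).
L(s) = C(sI - A)⁻¹B + D.
Characteristic polynomial det(sI - A) = s + 4.4.
Numerator from C·adj(sI-A)·B + D·det(sI-A) = 0.25.
L(s) = (0.25)/(s + 4.4)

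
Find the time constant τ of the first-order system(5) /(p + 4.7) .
First-order system: τ = -1/pole. Pole = -4.7. τ = -1/(-4.7) = 0.2128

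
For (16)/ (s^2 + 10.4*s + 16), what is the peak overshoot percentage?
Standard form: ωn²/(s²+2ζωn·s+ωn²) → ωn = 4, ζ = 1.3.
ζ ≥ 1, so the response is non-oscillatory: peak overshoot = 0%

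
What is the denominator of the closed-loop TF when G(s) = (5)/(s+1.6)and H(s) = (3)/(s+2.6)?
Characteristic poly = G_den * H_den + G_num * H_num = (s^2 + 4.2*s + 4.16) + (15) = s^2 + 4.2*s + 19.16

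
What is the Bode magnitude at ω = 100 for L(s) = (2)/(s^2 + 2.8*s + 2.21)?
Substitute s = j*100: L(j100) = -0.000199887 - 5.59809e-06j.
|L(j100)| = sqrt(Re² + Im²) = 0.0002.
20*log₁₀(0.0002) = -73.98 dB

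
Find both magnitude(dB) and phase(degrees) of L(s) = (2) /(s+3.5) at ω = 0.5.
Substitute s = j*0.5: L(j0.5) = 0.56 - 0.08j.
|L| = 20*log₁₀(sqrt(Re²+Im²)) = -4.95 dB.
∠L = atan2(Im, Re) = -8.13°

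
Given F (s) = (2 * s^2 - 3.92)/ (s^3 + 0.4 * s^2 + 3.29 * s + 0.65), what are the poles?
Set denominator = 0: s^3 + 0.4*s^2 + 3.29*s + 0.65 = (s + 0.2)(s^2 + 0.2*s + 3.25) = 0 → Poles: -0.1 + 1.8j, -0.1 - 1.8j, -0.2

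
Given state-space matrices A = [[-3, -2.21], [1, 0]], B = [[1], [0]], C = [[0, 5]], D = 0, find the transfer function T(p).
T(p) = C(pI - A)⁻¹B + D.
Characteristic polynomial det(pI - A) = p^2 + 3*p + 2.21.
Numerator from C·adj(pI-A)·B + D·det(pI-A) = 5.
T(p) = (5)/(p^2 + 3*p + 2.21)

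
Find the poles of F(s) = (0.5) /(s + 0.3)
Set denominator = 0: s + 0.3 = 0 → Poles: -0.3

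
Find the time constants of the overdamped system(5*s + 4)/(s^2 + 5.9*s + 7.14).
Overdamped: real poles at -4.2, -1.7. τ = -1/pole → τ₁ = 0.2381, τ₂ = 0.5882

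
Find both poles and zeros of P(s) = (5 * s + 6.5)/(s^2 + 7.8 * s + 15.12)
Set denominator = 0: s^2 + 7.8*s + 15.12 = (s + 4.2)(s + 3.6) = 0 → Poles: -3.6, -4.2
Set numerator = 0: 5*s + 6.5 = 0 → Zeros: -1.3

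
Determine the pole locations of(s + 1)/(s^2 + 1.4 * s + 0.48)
Set denominator = 0: s^2 + 1.4*s + 0.48 = (s + 0.8)(s + 0.6) = 0 → Poles: -0.6, -0.8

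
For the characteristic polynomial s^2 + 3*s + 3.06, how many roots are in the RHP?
Poles: -1.5 + 0.9j, -1.5 - 0.9j. RHP poles (Re>0): 0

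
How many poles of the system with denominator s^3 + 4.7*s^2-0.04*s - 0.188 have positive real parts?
s^3 + 4.7*s^2 - 0.04*s - 0.188 = (s - 0.2)(s + 0.2)(s + 4.7). Poles: -0.2, -4.7, 0.2. RHP poles (Re>0): 1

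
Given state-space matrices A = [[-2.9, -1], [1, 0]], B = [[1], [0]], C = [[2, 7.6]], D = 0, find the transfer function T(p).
T(p) = C(pI - A)⁻¹B + D.
Characteristic polynomial det(pI - A) = p^2 + 2.9*p + 1.
Numerator from C·adj(pI-A)·B + D·det(pI-A) = 2*p + 7.6.
T(p) = (2*p + 7.6)/(p^2 + 2.9*p + 1)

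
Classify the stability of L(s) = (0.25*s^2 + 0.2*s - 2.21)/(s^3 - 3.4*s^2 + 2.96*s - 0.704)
Denominator: s^3 - 3.4*s^2 + 2.96*s - 0.704 = (s - 2.2)(s - 0.8)(s - 0.4). Poles: 0.4, 0.8, 2.2. Unstable (3 pole(s) in RHP)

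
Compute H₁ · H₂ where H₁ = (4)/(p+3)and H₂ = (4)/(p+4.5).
Series: H = H₁ · H₂ = (n₁·n₂)/(d₁·d₂).
Num: n₁·n₂ = 16. Den: d₁·d₂ = p^2 + 7.5*p + 13.5.
H(p) = (16)/(p^2 + 7.5*p + 13.5)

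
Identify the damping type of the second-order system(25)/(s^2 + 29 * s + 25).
Standard form: ωn²/(s²+2ζωn·s+ωn²) gives ωn=5, ζ=2.9.
Overdamped (ζ = 2.9 > 1)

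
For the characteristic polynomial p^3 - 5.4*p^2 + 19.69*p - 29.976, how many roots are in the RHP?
p^3 - 5.4*p^2 + 19.69*p - 29.976 = (p - 2.4)(p^2 - 3*p + 12.49). Poles: 1.5 + 3.2j, 1.5 - 3.2j, 2.4. RHP poles (Re>0): 3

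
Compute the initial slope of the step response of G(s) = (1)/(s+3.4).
IVT: y'(0⁺) = lim_{s→∞} s²·Y(s) = lim_{s→∞} s·G(s).
deg(num) = 0, deg(den) = 1, relative degree = 1, so s·G(s) → (leading num)/(leading den) = 1/1 = 1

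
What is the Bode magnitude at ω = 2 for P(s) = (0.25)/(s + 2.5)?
Substitute s = j*2: P(j2) = 0.0609756 - 0.0487805j.
|P(j2)| = sqrt(Re² + Im²) = 0.07809.
20*log₁₀(0.07809) = -22.15 dB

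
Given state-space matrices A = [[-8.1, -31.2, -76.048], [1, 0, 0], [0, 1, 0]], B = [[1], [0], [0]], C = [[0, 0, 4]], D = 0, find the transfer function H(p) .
H(p) = C(pI - A)⁻¹B + D.
Characteristic polynomial det(pI - A) = p^3 + 8.1*p^2 + 31.2*p + 76.048.
Numerator from C·adj(pI-A)·B + D·det(pI-A) = 4.
H(p) = (4)/(p^3 + 8.1*p^2 + 31.2*p + 76.048)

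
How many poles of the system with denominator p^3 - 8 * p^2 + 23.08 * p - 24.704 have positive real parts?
p^3 - 8*p^2 + 23.08*p - 24.704 = (p - 3.2)(p^2 - 4.8*p + 7.72). Poles: 2.4 + 1.4j, 2.4 - 1.4j, 3.2. RHP poles (Re>0): 3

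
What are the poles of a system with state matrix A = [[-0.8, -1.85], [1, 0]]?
Eigenvalues solve det(λI - A) = 0.
Characteristic polynomial: λ^2 + 0.8*λ + 1.85 = 0.
Roots: -0.4 + 1.3j, -0.4 - 1.3j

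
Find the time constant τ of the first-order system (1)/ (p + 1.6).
First-order system: τ = -1/pole. Pole = -1.6. τ = -1/(-1.6) = 0.625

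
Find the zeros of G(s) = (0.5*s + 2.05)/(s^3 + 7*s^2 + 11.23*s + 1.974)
Set numerator = 0: 0.5*s + 2.05 = 0 → Zeros: -4.1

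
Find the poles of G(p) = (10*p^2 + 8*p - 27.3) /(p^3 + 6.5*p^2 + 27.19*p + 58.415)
Set denominator = 0: p^3 + 6.5*p^2 + 27.19*p + 58.415 = (p + 3.5)(p^2 + 3*p + 16.69) = 0 → Poles: -1.5 + 3.8j, -1.5 - 3.8j, -3.5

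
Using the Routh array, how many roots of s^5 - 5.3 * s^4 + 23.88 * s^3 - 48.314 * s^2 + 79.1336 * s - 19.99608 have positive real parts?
Routh array:
s^5: [1, 23.88, 79.1336]; s^4: [-5.3, -48.314, -19.99608]; s^3: [14.7642, 75.3608]; s^2: [-21.2612, -19.99608]; s^1: [61.4751]; s^0: [-19.99608]
First column: [1, -5.3, 14.7642, -21.2612, 61.4751, -19.99608]. Sign changes = RHP roots = 5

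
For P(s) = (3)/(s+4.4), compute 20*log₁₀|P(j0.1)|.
Substitute s = j*0.1: P(j0.1) = 0.681466 - 0.0154879j.
|P(j0.1)| = sqrt(Re² + Im²) = 0.6816.
20*log₁₀(0.6816) = -3.33 dB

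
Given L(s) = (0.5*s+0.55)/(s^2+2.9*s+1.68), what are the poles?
Set denominator = 0: s^2 + 2.9*s + 1.68 = (s + 0.8)(s + 2.1) = 0 → Poles: -0.8, -2.1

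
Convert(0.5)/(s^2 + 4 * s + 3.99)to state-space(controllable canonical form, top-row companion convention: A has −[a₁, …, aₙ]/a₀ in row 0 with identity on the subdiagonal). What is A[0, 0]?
Reachable canonical form for den = s^2 + 4*s + 3.99: top row of A = -[a₁,a₂,...,aₙ]/a₀, ones on the subdiagonal, zeros elsewhere.
A = [[-4, -3.99], [1, 0]].
A[0,0] = -4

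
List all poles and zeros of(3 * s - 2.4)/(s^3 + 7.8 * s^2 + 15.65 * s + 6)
Set denominator = 0: s^3 + 7.8*s^2 + 15.65*s + 6 = (s + 0.5)(s + 2.5)(s + 4.8) = 0 → Poles: -0.5, -2.5, -4.8
Set numerator = 0: 3*s - 2.4 = 0 → Zeros: 0.8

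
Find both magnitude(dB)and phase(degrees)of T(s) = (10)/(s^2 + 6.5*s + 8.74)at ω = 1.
Substitute s = j*1: T(j1) = 0.757653 - 0.636272j.
|T| = 20*log₁₀(sqrt(Re²+Im²)) = -0.09 dB.
∠T = atan2(Im, Re) = -40.02°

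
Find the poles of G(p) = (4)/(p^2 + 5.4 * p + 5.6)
Set denominator = 0: p^2 + 5.4*p + 5.6 = (p + 1.4)(p + 4) = 0 → Poles: -1.4, -4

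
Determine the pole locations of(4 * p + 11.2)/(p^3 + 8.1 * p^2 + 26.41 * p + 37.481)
Set denominator = 0: p^3 + 8.1*p^2 + 26.41*p + 37.481 = (p + 3.7)(p^2 + 4.4*p + 10.13) = 0 → Poles: -2.2 + 2.3j, -2.2 - 2.3j, -3.7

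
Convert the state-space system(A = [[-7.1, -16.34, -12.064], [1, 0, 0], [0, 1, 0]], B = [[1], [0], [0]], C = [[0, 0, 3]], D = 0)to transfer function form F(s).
F(s) = C(sI - A)⁻¹B + D.
Characteristic polynomial det(sI - A) = s^3 + 7.1*s^2 + 16.34*s + 12.064.
Numerator from C·adj(sI-A)·B + D·det(sI-A) = 3.
F(s) = (3)/(s^3 + 7.1*s^2 + 16.34*s + 12.064)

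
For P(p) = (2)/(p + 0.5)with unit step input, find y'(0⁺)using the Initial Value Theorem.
IVT: y'(0⁺) = lim_{p→∞} p²·Y(p) = lim_{p→∞} p·P(p).
deg(num) = 0, deg(den) = 1, relative degree = 1, so p·P(p) → (leading num)/(leading den) = 2/1 = 2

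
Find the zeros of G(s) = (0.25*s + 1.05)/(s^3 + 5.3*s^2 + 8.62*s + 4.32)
Set numerator = 0: 0.25*s + 1.05 = 0 → Zeros: -4.2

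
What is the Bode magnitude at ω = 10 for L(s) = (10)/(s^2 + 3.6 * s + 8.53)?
Substitute s = j*10: L(j10) = -0.0946624 - 0.0372564j.
|L(j10)| = sqrt(Re² + Im²) = 0.1017.
20*log₁₀(0.1017) = -19.85 dB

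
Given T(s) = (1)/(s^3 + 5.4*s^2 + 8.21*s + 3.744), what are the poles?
Set denominator = 0: s^3 + 5.4*s^2 + 8.21*s + 3.744 = (s + 0.9)(s + 1.3)(s + 3.2) = 0 → Poles: -0.9, -1.3, -3.2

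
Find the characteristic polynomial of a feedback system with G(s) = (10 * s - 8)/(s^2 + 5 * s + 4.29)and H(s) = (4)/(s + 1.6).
Characteristic poly = G_den * H_den + G_num * H_num = (s^3 + 6.6*s^2 + 12.29*s + 6.864) + (40*s - 32) = s^3 + 6.6*s^2 + 52.29*s - 25.136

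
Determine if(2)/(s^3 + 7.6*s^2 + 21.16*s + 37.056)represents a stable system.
Denominator: s^3 + 7.6*s^2 + 21.16*s + 37.056 = (s + 4.8)(s^2 + 2.8*s + 7.72). Poles: -1.4 + 2.4j, -1.4 - 2.4j, -4.8. All Re(p)<0: Yes (stable)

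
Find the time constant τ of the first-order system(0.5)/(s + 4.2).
First-order system: τ = -1/pole. Pole = -4.2. τ = -1/(-4.2) = 0.2381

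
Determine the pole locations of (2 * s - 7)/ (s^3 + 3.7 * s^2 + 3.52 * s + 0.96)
Set denominator = 0: s^3 + 3.7*s^2 + 3.52*s + 0.96 = (s + 2.4)(s + 0.8)(s + 0.5) = 0 → Poles: -0.5, -0.8, -2.4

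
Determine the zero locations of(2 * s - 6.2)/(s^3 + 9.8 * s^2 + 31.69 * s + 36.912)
Set numerator = 0: 2*s - 6.2 = 0 → Zeros: 3.1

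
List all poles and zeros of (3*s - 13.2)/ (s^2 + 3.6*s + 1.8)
Set denominator = 0: s^2 + 3.6*s + 1.8 = (s + 3)(s + 0.6) = 0 → Poles: -0.6, -3
Set numerator = 0: 3*s - 13.2 = 0 → Zeros: 4.4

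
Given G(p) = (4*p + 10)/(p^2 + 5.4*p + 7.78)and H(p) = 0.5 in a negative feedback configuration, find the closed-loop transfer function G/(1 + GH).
Closed-loop T = G/(1+GH).
Numerator: G_num * H_den = 4*p + 10.
Denominator: G_den * H_den + G_num * H_num = (p^2 + 5.4*p + 7.78) + (2*p + 5) = p^2 + 7.4*p + 12.78.
T(p) = (4*p + 10)/(p^2 + 7.4*p + 12.78)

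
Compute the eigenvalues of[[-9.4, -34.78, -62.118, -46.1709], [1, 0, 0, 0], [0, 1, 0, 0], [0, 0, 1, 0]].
Eigenvalues solve det(λI - A) = 0.
Characteristic polynomial: λ^4 + 9.4*λ^3 + 34.78*λ^2 + 62.118*λ + 46.1709 = 0.
Factor: (λ + 2.9)(λ + 2.9)(λ^2 + 3.6*λ + 5.49) = 0.
Roots: -1.8 + 1.5j, -1.8 - 1.5j, -2.9, -2.9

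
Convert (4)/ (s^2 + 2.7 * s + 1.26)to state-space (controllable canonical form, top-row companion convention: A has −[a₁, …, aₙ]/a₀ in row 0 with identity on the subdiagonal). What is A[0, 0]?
Reachable canonical form for den = s^2 + 2.7*s + 1.26: top row of A = -[a₁,a₂,...,aₙ]/a₀, ones on the subdiagonal, zeros elsewhere.
A = [[-2.7, -1.26], [1, 0]].
A[0,0] = -2.7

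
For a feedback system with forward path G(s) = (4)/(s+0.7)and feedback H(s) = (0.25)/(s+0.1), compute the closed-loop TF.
Closed-loop T = G/(1+GH).
Numerator: G_num * H_den = 4*s + 0.4.
Denominator: G_den * H_den + G_num * H_num = (s^2 + 0.8*s + 0.07) + (1) = s^2 + 0.8*s + 1.07.
T(s) = (4*s + 0.4)/(s^2 + 0.8*s + 1.07)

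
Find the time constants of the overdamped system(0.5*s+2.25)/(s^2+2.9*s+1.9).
Overdamped: real poles at -1.9, -1. τ = -1/pole → τ₁ = 0.5263, τ₂ = 1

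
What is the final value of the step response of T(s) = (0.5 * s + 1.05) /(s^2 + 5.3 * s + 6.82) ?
FVT: lim_{t→∞} y(t) = lim_{s→0} s*Y(s) where Y(s) = T(s)/s.
= lim_{s→0} T(s) = T(0) = num(0)/den(0) = 1.05/6.82 = 0.154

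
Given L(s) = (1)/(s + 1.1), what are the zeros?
Numerator is a nonzero constant (1) → Zeros: none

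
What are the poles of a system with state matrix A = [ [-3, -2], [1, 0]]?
Eigenvalues solve det(λI - A) = 0.
Characteristic polynomial: λ^2 + 3*λ + 2 = 0.
Factor: (λ + 1)(λ + 2) = 0.
Roots: -1, -2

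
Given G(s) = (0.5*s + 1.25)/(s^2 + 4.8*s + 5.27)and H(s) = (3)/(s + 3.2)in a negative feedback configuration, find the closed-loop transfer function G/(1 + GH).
Closed-loop T = G/(1+GH).
Numerator: G_num * H_den = 0.5*s^2 + 2.85*s + 4.
Denominator: G_den * H_den + G_num * H_num = (s^3 + 8*s^2 + 20.63*s + 16.864) + (1.5*s + 3.75) = s^3 + 8*s^2 + 22.13*s + 20.614.
T(s) = (0.5*s^2 + 2.85*s + 4)/(s^3 + 8*s^2 + 22.13*s + 20.614)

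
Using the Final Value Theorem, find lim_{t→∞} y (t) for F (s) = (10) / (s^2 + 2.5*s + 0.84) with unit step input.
FVT: lim_{t→∞} y(t) = lim_{s→0} s*Y(s) where Y(s) = F(s)/s.
= lim_{s→0} F(s) = F(0) = num(0)/den(0) = 10/0.84 = 11.9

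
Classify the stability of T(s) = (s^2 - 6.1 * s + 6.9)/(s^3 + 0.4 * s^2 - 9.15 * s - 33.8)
Denominator: s^3 + 0.4*s^2 - 9.15*s - 33.8 = (s - 4)(s^2 + 4.4*s + 8.45). Poles: -2.2 + 1.9j, -2.2 - 1.9j, 4. Unstable (1 pole(s) in RHP)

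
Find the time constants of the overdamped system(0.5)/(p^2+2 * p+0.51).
Overdamped: real poles at -0.3, -1.7. τ = -1/pole → τ₁ = 3.333, τ₂ = 0.5882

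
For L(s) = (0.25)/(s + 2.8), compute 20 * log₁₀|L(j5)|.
Substitute s = j*5: L(j5) = 0.0213155 - 0.0380633j.
|L(j5)| = sqrt(Re² + Im²) = 0.04363.
20*log₁₀(0.04363) = -27.21 dB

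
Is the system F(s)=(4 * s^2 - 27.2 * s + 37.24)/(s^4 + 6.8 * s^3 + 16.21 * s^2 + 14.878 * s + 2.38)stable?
Denominator: s^4 + 6.8*s^3 + 16.21*s^2 + 14.878*s + 2.38 = (s + 2.8)(s + 0.2)(s^2 + 3.8*s + 4.25). Poles: -0.2, -1.9 + 0.8j, -1.9 - 0.8j, -2.8. All Re(p)<0: Yes (stable)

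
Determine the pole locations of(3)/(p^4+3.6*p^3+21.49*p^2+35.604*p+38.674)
Set denominator = 0: p^4 + 3.6*p^3 + 21.49*p^2 + 35.604*p + 38.674 = (p^2 + 2*p + 2.44)(p^2 + 1.6*p + 15.85) = 0 → Poles: -0.8 + 3.9j, -0.8 - 3.9j, -1 + 1.2j, -1 - 1.2j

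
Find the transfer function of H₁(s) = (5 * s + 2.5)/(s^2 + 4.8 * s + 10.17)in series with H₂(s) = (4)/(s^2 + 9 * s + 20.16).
Series: H = H₁ · H₂ = (n₁·n₂)/(d₁·d₂).
Num: n₁·n₂ = 20*s + 10. Den: d₁·d₂ = s^4 + 13.8*s^3 + 73.53*s^2 + 188.298*s + 205.0272.
H(s) = (20*s + 10)/(s^4 + 13.8*s^3 + 73.53*s^2 + 188.298*s + 205.0272)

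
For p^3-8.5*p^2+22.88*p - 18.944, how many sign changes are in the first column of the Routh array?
Routh array:
p^3: [1, 22.88]; p^2: [-8.5, -18.944]; p^1: [20.6513]; p^0: [-18.944]
First column: [1, -8.5, 20.6513, -18.944]. Sign changes = 3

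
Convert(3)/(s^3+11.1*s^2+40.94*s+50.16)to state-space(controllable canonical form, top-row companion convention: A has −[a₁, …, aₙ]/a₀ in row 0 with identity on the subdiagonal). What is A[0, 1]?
Reachable canonical form for den = s^3 + 11.1*s^2 + 40.94*s + 50.16: top row of A = -[a₁,a₂,...,aₙ]/a₀, ones on the subdiagonal, zeros elsewhere.
A = [[-11.1, -40.94, -50.16], [1, 0, 0], [0, 1, 0]].
A[0,1] = -40.94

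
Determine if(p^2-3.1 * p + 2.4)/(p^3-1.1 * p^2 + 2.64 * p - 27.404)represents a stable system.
Denominator: p^3 - 1.1*p^2 + 2.64*p - 27.404 = (p - 3.1)(p^2 + 2*p + 8.84). Poles: -1 + 2.8j, -1 - 2.8j, 3.1. All Re(p)<0: No (unstable)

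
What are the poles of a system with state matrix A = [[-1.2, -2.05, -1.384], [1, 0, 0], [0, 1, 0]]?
Eigenvalues solve det(λI - A) = 0.
Characteristic polynomial: λ^3 + 1.2*λ^2 + 2.05*λ + 1.384 = 0.
Factor: (λ + 0.8)(λ^2 + 0.4*λ + 1.73) = 0.
Roots: -0.2 + 1.3j, -0.2 - 1.3j, -0.8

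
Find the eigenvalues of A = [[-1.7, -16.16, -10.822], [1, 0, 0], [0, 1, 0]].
Eigenvalues solve det(λI - A) = 0.
Characteristic polynomial: λ^3 + 1.7*λ^2 + 16.16*λ + 10.822 = 0.
Factor: (λ + 0.7)(λ^2 + λ + 15.46) = 0.
Roots: -0.5 + 3.9j, -0.5 - 3.9j, -0.7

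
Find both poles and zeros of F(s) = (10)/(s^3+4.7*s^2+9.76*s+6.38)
Set denominator = 0: s^3 + 4.7*s^2 + 9.76*s + 6.38 = (s + 1.1)(s^2 + 3.6*s + 5.8) = 0 → Poles: -1.1, -1.8 + 1.6j, -1.8 - 1.6j
Numerator is a nonzero constant (10) → Zeros: none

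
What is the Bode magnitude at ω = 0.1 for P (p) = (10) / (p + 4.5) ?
Substitute p = j*0.1: P(j0.1) = 2.22113 - 0.0493583j.
|P(j0.1)| = sqrt(Re² + Im²) = 2.222.
20*log₁₀(2.222) = 6.93 dB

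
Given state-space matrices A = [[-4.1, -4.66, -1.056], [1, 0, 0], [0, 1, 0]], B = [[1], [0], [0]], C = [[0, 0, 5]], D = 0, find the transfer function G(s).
G(s) = C(sI - A)⁻¹B + D.
Characteristic polynomial det(sI - A) = s^3 + 4.1*s^2 + 4.66*s + 1.056.
Numerator from C·adj(sI-A)·B + D·det(sI-A) = 5.
G(s) = (5)/(s^3 + 4.1*s^2 + 4.66*s + 1.056)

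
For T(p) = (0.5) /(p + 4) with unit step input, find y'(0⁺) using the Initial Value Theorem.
IVT: y'(0⁺) = lim_{p→∞} p²·Y(p) = lim_{p→∞} p·T(p).
deg(num) = 0, deg(den) = 1, relative degree = 1, so p·T(p) → (leading num)/(leading den) = 0.5/1 = 0.5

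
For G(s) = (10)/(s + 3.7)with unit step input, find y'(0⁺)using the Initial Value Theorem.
IVT: y'(0⁺) = lim_{s→∞} s²·Y(s) = lim_{s→∞} s·G(s).
deg(num) = 0, deg(den) = 1, relative degree = 1, so s·G(s) → (leading num)/(leading den) = 10/1 = 10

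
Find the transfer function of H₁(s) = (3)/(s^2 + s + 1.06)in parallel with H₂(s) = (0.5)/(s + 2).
Parallel: H = H₁ + H₂ = (n₁·d₂ + n₂·d₁)/(d₁·d₂).
n₁·d₂ = 3*s + 6. n₂·d₁ = 0.5*s^2 + 0.5*s + 0.53. Sum = 0.5*s^2 + 3.5*s + 6.53. d₁·d₂ = s^3 + 3*s^2 + 3.06*s + 2.12.
H(s) = (0.5*s^2 + 3.5*s + 6.53)/(s^3 + 3*s^2 + 3.06*s + 2.12)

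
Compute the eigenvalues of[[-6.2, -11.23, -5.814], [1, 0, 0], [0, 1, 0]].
Eigenvalues solve det(λI - A) = 0.
Characteristic polynomial: λ^3 + 6.2*λ^2 + 11.23*λ + 5.814 = 0.
Factor: (λ + 1.9)(λ + 3.4)(λ + 0.9) = 0.
Roots: -0.9, -1.9, -3.4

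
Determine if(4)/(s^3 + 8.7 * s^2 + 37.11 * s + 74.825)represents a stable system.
Denominator: s^3 + 8.7*s^2 + 37.11*s + 74.825 = (s + 4.1)(s^2 + 4.6*s + 18.25). Poles: -2.3 + 3.6j, -2.3 - 3.6j, -4.1. All Re(p)<0: Yes (stable)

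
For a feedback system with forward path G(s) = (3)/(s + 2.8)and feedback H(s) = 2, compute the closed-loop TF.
Closed-loop T = G/(1+GH).
Numerator: G_num * H_den = 3.
Denominator: G_den * H_den + G_num * H_num = (s + 2.8) + (6) = s + 8.8.
T(s) = (3)/(s + 8.8)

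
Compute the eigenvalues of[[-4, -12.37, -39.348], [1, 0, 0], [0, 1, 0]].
Eigenvalues solve det(λI - A) = 0.
Characteristic polynomial: λ^3 + 4*λ^2 + 12.37*λ + 39.348 = 0.
Factor: (λ + 3.6)(λ^2 + 0.4*λ + 10.93) = 0.
Roots: -0.2 + 3.3j, -0.2 - 3.3j, -3.6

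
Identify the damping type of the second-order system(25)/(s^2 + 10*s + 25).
Standard form: ωn²/(s²+2ζωn·s+ωn²) gives ωn=5, ζ=1.
Critically damped (ζ = 1)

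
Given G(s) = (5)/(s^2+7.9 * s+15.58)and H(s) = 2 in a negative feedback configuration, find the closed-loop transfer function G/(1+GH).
Closed-loop T = G/(1+GH).
Numerator: G_num * H_den = 5.
Denominator: G_den * H_den + G_num * H_num = (s^2 + 7.9*s + 15.58) + (10) = s^2 + 7.9*s + 25.58.
T(s) = (5)/(s^2 + 7.9*s + 25.58)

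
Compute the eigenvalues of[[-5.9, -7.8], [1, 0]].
Eigenvalues solve det(λI - A) = 0.
Characteristic polynomial: λ^2 + 5.9*λ + 7.8 = 0.
Factor: (λ + 3.9)(λ + 2) = 0.
Roots: -2, -3.9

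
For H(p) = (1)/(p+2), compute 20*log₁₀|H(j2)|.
Substitute p = j*2: H(j2) = 0.25 - 0.25j.
|H(j2)| = sqrt(Re² + Im²) = 0.3536.
20*log₁₀(0.3536) = -9.03 dB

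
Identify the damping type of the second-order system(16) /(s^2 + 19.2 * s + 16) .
Standard form: ωn²/(s²+2ζωn·s+ωn²) gives ωn=4, ζ=2.4.
Overdamped (ζ = 2.4 > 1)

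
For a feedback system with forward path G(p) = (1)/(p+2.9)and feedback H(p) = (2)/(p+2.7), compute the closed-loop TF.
Closed-loop T = G/(1+GH).
Numerator: G_num * H_den = p + 2.7.
Denominator: G_den * H_den + G_num * H_num = (p^2 + 5.6*p + 7.83) + (2) = p^2 + 5.6*p + 9.83.
T(p) = (p + 2.7)/(p^2 + 5.6*p + 9.83)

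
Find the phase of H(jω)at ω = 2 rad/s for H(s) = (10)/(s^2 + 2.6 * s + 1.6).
Substitute s = j*2: H(j2) = -0.731707 - 1.58537j.
∠H(j2) = atan2(Im, Re) = atan2(-1.58537, -0.731707) = -114.78°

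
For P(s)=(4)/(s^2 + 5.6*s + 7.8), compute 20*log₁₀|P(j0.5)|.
Substitute s = j*0.5: P(j0.5) = 0.465744 - 0.172726j.
|P(j0.5)| = sqrt(Re² + Im²) = 0.4967.
20*log₁₀(0.4967) = -6.08 dB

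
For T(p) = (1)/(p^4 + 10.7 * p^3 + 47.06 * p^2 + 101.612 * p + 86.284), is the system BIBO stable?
Denominator: p^4 + 10.7*p^3 + 47.06*p^2 + 101.612*p + 86.284 = (p + 2.2)(p + 3.7)(p^2 + 4.8*p + 10.6). Poles: -2.2, -2.4 + 2.2j, -2.4 - 2.2j, -3.7. All Re(p)<0: Yes (stable)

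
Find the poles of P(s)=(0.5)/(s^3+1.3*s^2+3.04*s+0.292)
Set denominator = 0: s^3 + 1.3*s^2 + 3.04*s + 0.292 = (s + 0.1)(s^2 + 1.2*s + 2.92) = 0 → Poles: -0.1, -0.6 + 1.6j, -0.6 - 1.6j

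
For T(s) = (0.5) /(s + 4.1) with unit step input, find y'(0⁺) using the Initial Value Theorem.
IVT: y'(0⁺) = lim_{s→∞} s²·Y(s) = lim_{s→∞} s·T(s).
deg(num) = 0, deg(den) = 1, relative degree = 1, so s·T(s) → (leading num)/(leading den) = 0.5/1 = 0.5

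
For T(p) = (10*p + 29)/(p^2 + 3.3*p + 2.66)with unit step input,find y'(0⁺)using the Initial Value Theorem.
IVT: y'(0⁺) = lim_{p→∞} p²·Y(p) = lim_{p→∞} p·T(p).
deg(num) = 1, deg(den) = 2, relative degree = 1, so p·T(p) → (leading num)/(leading den) = 10/1 = 10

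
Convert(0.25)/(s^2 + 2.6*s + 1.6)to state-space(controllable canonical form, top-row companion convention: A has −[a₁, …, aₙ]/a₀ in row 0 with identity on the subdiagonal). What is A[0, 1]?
Reachable canonical form for den = s^2 + 2.6*s + 1.6: top row of A = -[a₁,a₂,...,aₙ]/a₀, ones on the subdiagonal, zeros elsewhere.
A = [[-2.6, -1.6], [1, 0]].
A[0,1] = -1.6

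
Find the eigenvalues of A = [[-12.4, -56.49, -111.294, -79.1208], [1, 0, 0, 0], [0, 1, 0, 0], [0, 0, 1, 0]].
Eigenvalues solve det(λI - A) = 0.
Characteristic polynomial: λ^4 + 12.4*λ^3 + 56.49*λ^2 + 111.294*λ + 79.1208 = 0.
Factor: (λ + 3.6)(λ + 1.8)(λ + 3.7)(λ + 3.3) = 0.
Roots: -1.8, -3.3, -3.6, -3.7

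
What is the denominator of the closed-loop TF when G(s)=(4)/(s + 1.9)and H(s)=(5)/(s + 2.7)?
Characteristic poly = G_den * H_den + G_num * H_num = (s^2 + 4.6*s + 5.13) + (20) = s^2 + 4.6*s + 25.13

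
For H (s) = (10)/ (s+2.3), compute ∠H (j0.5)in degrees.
Substitute s = j*0.5: H(j0.5) = 4.15162 - 0.902527j.
∠H(j0.5) = atan2(Im, Re) = atan2(-0.902527, 4.15162) = -12.26°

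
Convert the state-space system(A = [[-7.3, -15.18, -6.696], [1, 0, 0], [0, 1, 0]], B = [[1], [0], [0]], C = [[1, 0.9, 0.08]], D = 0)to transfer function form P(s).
P(s) = C(sI - A)⁻¹B + D.
Characteristic polynomial det(sI - A) = s^3 + 7.3*s^2 + 15.18*s + 6.696.
Numerator from C·adj(sI-A)·B + D·det(sI-A) = s^2 + 0.9*s + 0.08.
P(s) = (s^2 + 0.9*s + 0.08)/(s^3 + 7.3*s^2 + 15.18*s + 6.696)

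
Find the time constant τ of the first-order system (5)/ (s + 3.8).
First-order system: τ = -1/pole. Pole = -3.8. τ = -1/(-3.8) = 0.2632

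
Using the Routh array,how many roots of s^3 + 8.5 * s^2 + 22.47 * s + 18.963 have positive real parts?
Routh array:
s^3: [1, 22.47]; s^2: [8.5, 18.963]; s^1: [20.2391]; s^0: [18.963]
First column: [1, 8.5, 20.2391, 18.963]. Sign changes = RHP roots = 0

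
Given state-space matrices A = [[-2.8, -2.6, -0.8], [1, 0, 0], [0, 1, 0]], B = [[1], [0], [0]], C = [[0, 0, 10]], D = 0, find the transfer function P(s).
P(s) = C(sI - A)⁻¹B + D.
Characteristic polynomial det(sI - A) = s^3 + 2.8*s^2 + 2.6*s + 0.8.
Numerator from C·adj(sI-A)·B + D·det(sI-A) = 10.
P(s) = (10)/(s^3 + 2.8*s^2 + 2.6*s + 0.8)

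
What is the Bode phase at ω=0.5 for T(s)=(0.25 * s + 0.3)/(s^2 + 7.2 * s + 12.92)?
Substitute s = j*0.5: T(j0.5) = 0.024503 + 0.00290364j.
∠T(j0.5) = atan2(Im, Re) = atan2(0.00290364, 0.024503) = 6.76°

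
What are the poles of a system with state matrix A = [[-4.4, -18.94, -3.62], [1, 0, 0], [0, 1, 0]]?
Eigenvalues solve det(λI - A) = 0.
Characteristic polynomial: λ^3 + 4.4*λ^2 + 18.94*λ + 3.62 = 0.
Factor: (λ + 0.2)(λ^2 + 4.2*λ + 18.1) = 0.
Roots: -0.2, -2.1 + 3.7j, -2.1 - 3.7j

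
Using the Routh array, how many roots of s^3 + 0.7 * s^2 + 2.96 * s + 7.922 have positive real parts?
Routh array:
s^3: [1, 2.96]; s^2: [0.7, 7.922]; s^1: [-8.35714]; s^0: [7.922]
First column: [1, 0.7, -8.35714, 7.922]. Sign changes = RHP roots = 2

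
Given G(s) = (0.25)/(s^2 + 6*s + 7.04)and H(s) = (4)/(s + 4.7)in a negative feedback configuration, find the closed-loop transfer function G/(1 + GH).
Closed-loop T = G/(1+GH).
Numerator: G_num * H_den = 0.25*s + 1.175.
Denominator: G_den * H_den + G_num * H_num = (s^3 + 10.7*s^2 + 35.24*s + 33.088) + (1) = s^3 + 10.7*s^2 + 35.24*s + 34.088.
T(s) = (0.25*s + 1.175)/(s^3 + 10.7*s^2 + 35.24*s + 34.088)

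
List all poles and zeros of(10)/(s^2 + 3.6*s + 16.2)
Set denominator = 0: s^2 + 3.6*s + 16.2 = 0 → Poles: -1.8 + 3.6j, -1.8 - 3.6j
Numerator is a nonzero constant (10) → Zeros: none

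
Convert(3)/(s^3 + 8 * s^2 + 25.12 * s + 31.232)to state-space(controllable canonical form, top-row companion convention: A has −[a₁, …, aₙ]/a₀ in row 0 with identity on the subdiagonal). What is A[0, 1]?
Reachable canonical form for den = s^3 + 8*s^2 + 25.12*s + 31.232: top row of A = -[a₁,a₂,...,aₙ]/a₀, ones on the subdiagonal, zeros elsewhere.
A = [[-8, -25.12, -31.232], [1, 0, 0], [0, 1, 0]].
A[0,1] = -25.12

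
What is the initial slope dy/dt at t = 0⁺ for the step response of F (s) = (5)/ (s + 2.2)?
IVT: y'(0⁺) = lim_{s→∞} s²·Y(s) = lim_{s→∞} s·F(s).
deg(num) = 0, deg(den) = 1, relative degree = 1, so s·F(s) → (leading num)/(leading den) = 5/1 = 5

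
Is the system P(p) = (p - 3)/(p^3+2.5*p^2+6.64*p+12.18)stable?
Denominator: p^3 + 2.5*p^2 + 6.64*p + 12.18 = (p + 2.1)(p^2 + 0.4*p + 5.8). Poles: -0.2 + 2.4j, -0.2 - 2.4j, -2.1. All Re(p)<0: Yes (stable)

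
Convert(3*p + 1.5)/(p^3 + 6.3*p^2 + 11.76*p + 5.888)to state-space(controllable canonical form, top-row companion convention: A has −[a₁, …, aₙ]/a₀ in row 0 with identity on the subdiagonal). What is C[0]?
Reachable canonical form: C = numerator coefficients (right-aligned, zero-padded to length n).
num = 3*p + 1.5, C = [[0, 3, 1.5]].
C[0] = 0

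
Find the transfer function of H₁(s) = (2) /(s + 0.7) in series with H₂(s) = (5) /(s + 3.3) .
Series: H = H₁ · H₂ = (n₁·n₂)/(d₁·d₂).
Num: n₁·n₂ = 10. Den: d₁·d₂ = s^2 + 4*s + 2.31.
H(s) = (10)/(s^2 + 4*s + 2.31)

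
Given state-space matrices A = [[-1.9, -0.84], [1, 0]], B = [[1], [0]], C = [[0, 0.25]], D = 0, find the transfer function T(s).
T(s) = C(sI - A)⁻¹B + D.
Characteristic polynomial det(sI - A) = s^2 + 1.9*s + 0.84.
Numerator from C·adj(sI-A)·B + D·det(sI-A) = 0.25.
T(s) = (0.25)/(s^2 + 1.9*s + 0.84)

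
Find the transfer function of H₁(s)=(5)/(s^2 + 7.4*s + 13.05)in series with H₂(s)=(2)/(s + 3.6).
Series: H = H₁ · H₂ = (n₁·n₂)/(d₁·d₂).
Num: n₁·n₂ = 10. Den: d₁·d₂ = s^3 + 11*s^2 + 39.69*s + 46.98.
H(s) = (10)/(s^3 + 11*s^2 + 39.69*s + 46.98)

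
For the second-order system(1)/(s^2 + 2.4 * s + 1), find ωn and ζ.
Standard form: ωn²/(s²+2ζωn·s+ωn²).
const=1=ωn² → ωn=1, s coeff=2.4=2ζωn → ζ=1.2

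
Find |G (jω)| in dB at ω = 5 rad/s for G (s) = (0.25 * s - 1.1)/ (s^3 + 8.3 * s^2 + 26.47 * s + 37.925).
Substitute s = j*5: G(j5) = 0.00679354 - 0.00707691j.
|G(j5)| = sqrt(Re² + Im²) = 0.00981.
20*log₁₀(0.00981) = -40.17 dB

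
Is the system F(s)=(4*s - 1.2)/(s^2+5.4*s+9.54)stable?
Denominator: s^2 + 5.4*s + 9.54. Poles: -2.7 + 1.5j, -2.7 - 1.5j. All Re(p)<0: Yes (stable)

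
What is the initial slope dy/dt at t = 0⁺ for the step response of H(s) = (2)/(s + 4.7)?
IVT: y'(0⁺) = lim_{s→∞} s²·Y(s) = lim_{s→∞} s·H(s).
deg(num) = 0, deg(den) = 1, relative degree = 1, so s·H(s) → (leading num)/(leading den) = 2/1 = 2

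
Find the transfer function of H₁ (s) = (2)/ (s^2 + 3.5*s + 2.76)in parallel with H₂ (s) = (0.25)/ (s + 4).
Parallel: H = H₁ + H₂ = (n₁·d₂ + n₂·d₁)/(d₁·d₂).
n₁·d₂ = 2*s + 8. n₂·d₁ = 0.25*s^2 + 0.875*s + 0.69. Sum = 0.25*s^2 + 2.875*s + 8.69. d₁·d₂ = s^3 + 7.5*s^2 + 16.76*s + 11.04.
H(s) = (0.25*s^2 + 2.875*s + 8.69)/(s^3 + 7.5*s^2 + 16.76*s + 11.04)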